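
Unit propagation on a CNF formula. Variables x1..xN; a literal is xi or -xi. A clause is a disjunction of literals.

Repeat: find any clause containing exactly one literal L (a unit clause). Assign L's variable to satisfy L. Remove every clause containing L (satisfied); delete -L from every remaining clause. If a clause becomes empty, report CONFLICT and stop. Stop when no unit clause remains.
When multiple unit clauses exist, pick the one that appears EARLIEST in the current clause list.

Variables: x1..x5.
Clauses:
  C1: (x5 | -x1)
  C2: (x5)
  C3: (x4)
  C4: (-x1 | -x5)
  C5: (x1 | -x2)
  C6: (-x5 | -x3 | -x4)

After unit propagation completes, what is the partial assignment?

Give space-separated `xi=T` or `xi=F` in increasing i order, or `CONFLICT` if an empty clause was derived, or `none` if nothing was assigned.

unit clause [5] forces x5=T; simplify:
  drop -5 from [-1, -5] -> [-1]
  drop -5 from [-5, -3, -4] -> [-3, -4]
  satisfied 2 clause(s); 4 remain; assigned so far: [5]
unit clause [4] forces x4=T; simplify:
  drop -4 from [-3, -4] -> [-3]
  satisfied 1 clause(s); 3 remain; assigned so far: [4, 5]
unit clause [-1] forces x1=F; simplify:
  drop 1 from [1, -2] -> [-2]
  satisfied 1 clause(s); 2 remain; assigned so far: [1, 4, 5]
unit clause [-2] forces x2=F; simplify:
  satisfied 1 clause(s); 1 remain; assigned so far: [1, 2, 4, 5]
unit clause [-3] forces x3=F; simplify:
  satisfied 1 clause(s); 0 remain; assigned so far: [1, 2, 3, 4, 5]

Answer: x1=F x2=F x3=F x4=T x5=T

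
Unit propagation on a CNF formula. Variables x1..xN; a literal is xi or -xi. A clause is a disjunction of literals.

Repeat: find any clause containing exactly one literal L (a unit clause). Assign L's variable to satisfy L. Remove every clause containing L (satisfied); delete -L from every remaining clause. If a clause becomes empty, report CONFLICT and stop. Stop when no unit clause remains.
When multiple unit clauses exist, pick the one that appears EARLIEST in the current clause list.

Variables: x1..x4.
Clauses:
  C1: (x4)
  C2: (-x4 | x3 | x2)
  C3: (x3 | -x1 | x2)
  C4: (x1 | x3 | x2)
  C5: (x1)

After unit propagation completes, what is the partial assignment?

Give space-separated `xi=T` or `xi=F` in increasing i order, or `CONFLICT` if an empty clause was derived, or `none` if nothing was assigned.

Answer: x1=T x4=T

Derivation:
unit clause [4] forces x4=T; simplify:
  drop -4 from [-4, 3, 2] -> [3, 2]
  satisfied 1 clause(s); 4 remain; assigned so far: [4]
unit clause [1] forces x1=T; simplify:
  drop -1 from [3, -1, 2] -> [3, 2]
  satisfied 2 clause(s); 2 remain; assigned so far: [1, 4]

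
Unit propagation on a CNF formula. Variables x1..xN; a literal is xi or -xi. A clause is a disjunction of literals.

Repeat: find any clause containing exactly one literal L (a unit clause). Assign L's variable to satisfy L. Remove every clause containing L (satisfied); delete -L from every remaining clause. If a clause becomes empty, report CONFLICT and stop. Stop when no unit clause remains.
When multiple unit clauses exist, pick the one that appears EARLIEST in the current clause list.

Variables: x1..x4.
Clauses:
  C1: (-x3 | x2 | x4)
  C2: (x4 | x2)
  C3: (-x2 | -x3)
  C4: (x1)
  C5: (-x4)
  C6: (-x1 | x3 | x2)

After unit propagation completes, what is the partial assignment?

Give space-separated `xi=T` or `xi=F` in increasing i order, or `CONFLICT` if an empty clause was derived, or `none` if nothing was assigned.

Answer: x1=T x2=T x3=F x4=F

Derivation:
unit clause [1] forces x1=T; simplify:
  drop -1 from [-1, 3, 2] -> [3, 2]
  satisfied 1 clause(s); 5 remain; assigned so far: [1]
unit clause [-4] forces x4=F; simplify:
  drop 4 from [-3, 2, 4] -> [-3, 2]
  drop 4 from [4, 2] -> [2]
  satisfied 1 clause(s); 4 remain; assigned so far: [1, 4]
unit clause [2] forces x2=T; simplify:
  drop -2 from [-2, -3] -> [-3]
  satisfied 3 clause(s); 1 remain; assigned so far: [1, 2, 4]
unit clause [-3] forces x3=F; simplify:
  satisfied 1 clause(s); 0 remain; assigned so far: [1, 2, 3, 4]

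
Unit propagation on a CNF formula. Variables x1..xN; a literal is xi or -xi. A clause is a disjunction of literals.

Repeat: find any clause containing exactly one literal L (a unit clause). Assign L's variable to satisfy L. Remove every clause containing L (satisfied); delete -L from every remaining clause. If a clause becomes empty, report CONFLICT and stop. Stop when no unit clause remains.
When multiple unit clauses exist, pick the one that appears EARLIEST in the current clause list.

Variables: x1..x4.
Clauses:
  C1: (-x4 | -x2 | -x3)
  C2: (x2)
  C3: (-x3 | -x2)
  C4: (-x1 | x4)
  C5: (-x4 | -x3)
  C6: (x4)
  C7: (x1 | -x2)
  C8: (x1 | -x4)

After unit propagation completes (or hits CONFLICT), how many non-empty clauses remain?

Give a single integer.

unit clause [2] forces x2=T; simplify:
  drop -2 from [-4, -2, -3] -> [-4, -3]
  drop -2 from [-3, -2] -> [-3]
  drop -2 from [1, -2] -> [1]
  satisfied 1 clause(s); 7 remain; assigned so far: [2]
unit clause [-3] forces x3=F; simplify:
  satisfied 3 clause(s); 4 remain; assigned so far: [2, 3]
unit clause [4] forces x4=T; simplify:
  drop -4 from [1, -4] -> [1]
  satisfied 2 clause(s); 2 remain; assigned so far: [2, 3, 4]
unit clause [1] forces x1=T; simplify:
  satisfied 2 clause(s); 0 remain; assigned so far: [1, 2, 3, 4]

Answer: 0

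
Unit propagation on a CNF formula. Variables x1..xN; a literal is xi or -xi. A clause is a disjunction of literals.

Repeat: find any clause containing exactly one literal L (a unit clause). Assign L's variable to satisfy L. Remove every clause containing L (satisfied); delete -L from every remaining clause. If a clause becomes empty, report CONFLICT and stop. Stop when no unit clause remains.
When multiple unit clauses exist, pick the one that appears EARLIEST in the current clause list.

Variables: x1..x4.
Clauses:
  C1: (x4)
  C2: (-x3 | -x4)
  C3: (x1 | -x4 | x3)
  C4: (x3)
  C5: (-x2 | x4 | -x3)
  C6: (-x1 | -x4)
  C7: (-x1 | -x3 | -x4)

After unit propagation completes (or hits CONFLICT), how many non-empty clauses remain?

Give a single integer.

unit clause [4] forces x4=T; simplify:
  drop -4 from [-3, -4] -> [-3]
  drop -4 from [1, -4, 3] -> [1, 3]
  drop -4 from [-1, -4] -> [-1]
  drop -4 from [-1, -3, -4] -> [-1, -3]
  satisfied 2 clause(s); 5 remain; assigned so far: [4]
unit clause [-3] forces x3=F; simplify:
  drop 3 from [1, 3] -> [1]
  drop 3 from [3] -> [] (empty!)
  satisfied 2 clause(s); 3 remain; assigned so far: [3, 4]
CONFLICT (empty clause)

Answer: 2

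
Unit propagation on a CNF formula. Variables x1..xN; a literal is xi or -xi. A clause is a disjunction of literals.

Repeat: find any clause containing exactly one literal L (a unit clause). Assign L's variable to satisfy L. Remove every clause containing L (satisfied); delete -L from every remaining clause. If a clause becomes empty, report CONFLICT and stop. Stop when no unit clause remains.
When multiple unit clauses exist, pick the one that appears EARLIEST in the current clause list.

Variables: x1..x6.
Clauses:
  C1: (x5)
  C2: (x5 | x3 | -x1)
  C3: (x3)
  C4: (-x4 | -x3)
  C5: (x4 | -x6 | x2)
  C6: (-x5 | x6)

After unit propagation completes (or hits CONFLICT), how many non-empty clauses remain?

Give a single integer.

unit clause [5] forces x5=T; simplify:
  drop -5 from [-5, 6] -> [6]
  satisfied 2 clause(s); 4 remain; assigned so far: [5]
unit clause [3] forces x3=T; simplify:
  drop -3 from [-4, -3] -> [-4]
  satisfied 1 clause(s); 3 remain; assigned so far: [3, 5]
unit clause [-4] forces x4=F; simplify:
  drop 4 from [4, -6, 2] -> [-6, 2]
  satisfied 1 clause(s); 2 remain; assigned so far: [3, 4, 5]
unit clause [6] forces x6=T; simplify:
  drop -6 from [-6, 2] -> [2]
  satisfied 1 clause(s); 1 remain; assigned so far: [3, 4, 5, 6]
unit clause [2] forces x2=T; simplify:
  satisfied 1 clause(s); 0 remain; assigned so far: [2, 3, 4, 5, 6]

Answer: 0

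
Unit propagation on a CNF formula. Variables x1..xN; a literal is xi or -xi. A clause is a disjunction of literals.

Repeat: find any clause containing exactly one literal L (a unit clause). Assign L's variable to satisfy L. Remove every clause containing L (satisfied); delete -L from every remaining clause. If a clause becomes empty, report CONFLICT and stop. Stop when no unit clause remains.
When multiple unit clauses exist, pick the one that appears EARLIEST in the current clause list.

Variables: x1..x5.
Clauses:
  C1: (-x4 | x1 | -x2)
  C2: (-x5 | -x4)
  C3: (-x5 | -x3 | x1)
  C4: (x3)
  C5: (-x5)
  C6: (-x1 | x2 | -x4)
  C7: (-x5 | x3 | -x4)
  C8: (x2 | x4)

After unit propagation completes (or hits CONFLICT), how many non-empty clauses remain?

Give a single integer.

Answer: 3

Derivation:
unit clause [3] forces x3=T; simplify:
  drop -3 from [-5, -3, 1] -> [-5, 1]
  satisfied 2 clause(s); 6 remain; assigned so far: [3]
unit clause [-5] forces x5=F; simplify:
  satisfied 3 clause(s); 3 remain; assigned so far: [3, 5]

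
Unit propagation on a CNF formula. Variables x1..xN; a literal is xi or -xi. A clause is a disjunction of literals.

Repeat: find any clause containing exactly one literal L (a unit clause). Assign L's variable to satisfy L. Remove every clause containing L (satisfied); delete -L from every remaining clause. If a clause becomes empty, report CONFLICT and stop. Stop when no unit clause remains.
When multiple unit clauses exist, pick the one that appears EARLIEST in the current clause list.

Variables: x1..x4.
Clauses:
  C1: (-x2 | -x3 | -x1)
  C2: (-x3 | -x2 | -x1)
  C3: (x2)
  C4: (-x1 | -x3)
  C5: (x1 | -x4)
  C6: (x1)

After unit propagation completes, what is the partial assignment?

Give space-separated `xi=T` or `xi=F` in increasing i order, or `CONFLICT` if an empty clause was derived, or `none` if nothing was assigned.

Answer: x1=T x2=T x3=F

Derivation:
unit clause [2] forces x2=T; simplify:
  drop -2 from [-2, -3, -1] -> [-3, -1]
  drop -2 from [-3, -2, -1] -> [-3, -1]
  satisfied 1 clause(s); 5 remain; assigned so far: [2]
unit clause [1] forces x1=T; simplify:
  drop -1 from [-3, -1] -> [-3]
  drop -1 from [-3, -1] -> [-3]
  drop -1 from [-1, -3] -> [-3]
  satisfied 2 clause(s); 3 remain; assigned so far: [1, 2]
unit clause [-3] forces x3=F; simplify:
  satisfied 3 clause(s); 0 remain; assigned so far: [1, 2, 3]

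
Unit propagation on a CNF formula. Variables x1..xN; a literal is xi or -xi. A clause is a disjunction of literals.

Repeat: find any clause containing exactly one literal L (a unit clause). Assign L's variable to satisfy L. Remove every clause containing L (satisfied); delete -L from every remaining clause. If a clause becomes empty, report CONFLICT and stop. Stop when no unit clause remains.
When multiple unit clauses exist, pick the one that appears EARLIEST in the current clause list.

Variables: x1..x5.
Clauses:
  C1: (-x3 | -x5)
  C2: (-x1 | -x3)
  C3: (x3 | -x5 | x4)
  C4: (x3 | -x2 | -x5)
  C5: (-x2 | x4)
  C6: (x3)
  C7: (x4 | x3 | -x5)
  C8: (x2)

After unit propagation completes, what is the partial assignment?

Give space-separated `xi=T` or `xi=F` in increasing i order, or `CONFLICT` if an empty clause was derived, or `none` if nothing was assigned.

Answer: x1=F x2=T x3=T x4=T x5=F

Derivation:
unit clause [3] forces x3=T; simplify:
  drop -3 from [-3, -5] -> [-5]
  drop -3 from [-1, -3] -> [-1]
  satisfied 4 clause(s); 4 remain; assigned so far: [3]
unit clause [-5] forces x5=F; simplify:
  satisfied 1 clause(s); 3 remain; assigned so far: [3, 5]
unit clause [-1] forces x1=F; simplify:
  satisfied 1 clause(s); 2 remain; assigned so far: [1, 3, 5]
unit clause [2] forces x2=T; simplify:
  drop -2 from [-2, 4] -> [4]
  satisfied 1 clause(s); 1 remain; assigned so far: [1, 2, 3, 5]
unit clause [4] forces x4=T; simplify:
  satisfied 1 clause(s); 0 remain; assigned so far: [1, 2, 3, 4, 5]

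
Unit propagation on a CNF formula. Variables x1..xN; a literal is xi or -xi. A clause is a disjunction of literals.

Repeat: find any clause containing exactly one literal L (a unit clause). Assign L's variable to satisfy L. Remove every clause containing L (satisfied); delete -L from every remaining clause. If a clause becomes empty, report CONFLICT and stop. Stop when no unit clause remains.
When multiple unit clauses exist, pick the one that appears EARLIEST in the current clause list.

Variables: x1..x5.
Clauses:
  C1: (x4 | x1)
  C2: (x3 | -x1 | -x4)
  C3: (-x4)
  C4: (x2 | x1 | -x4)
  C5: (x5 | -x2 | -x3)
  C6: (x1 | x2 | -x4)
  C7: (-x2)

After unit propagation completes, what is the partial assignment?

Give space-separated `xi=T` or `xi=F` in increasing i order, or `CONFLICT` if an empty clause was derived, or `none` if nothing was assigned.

unit clause [-4] forces x4=F; simplify:
  drop 4 from [4, 1] -> [1]
  satisfied 4 clause(s); 3 remain; assigned so far: [4]
unit clause [1] forces x1=T; simplify:
  satisfied 1 clause(s); 2 remain; assigned so far: [1, 4]
unit clause [-2] forces x2=F; simplify:
  satisfied 2 clause(s); 0 remain; assigned so far: [1, 2, 4]

Answer: x1=T x2=F x4=F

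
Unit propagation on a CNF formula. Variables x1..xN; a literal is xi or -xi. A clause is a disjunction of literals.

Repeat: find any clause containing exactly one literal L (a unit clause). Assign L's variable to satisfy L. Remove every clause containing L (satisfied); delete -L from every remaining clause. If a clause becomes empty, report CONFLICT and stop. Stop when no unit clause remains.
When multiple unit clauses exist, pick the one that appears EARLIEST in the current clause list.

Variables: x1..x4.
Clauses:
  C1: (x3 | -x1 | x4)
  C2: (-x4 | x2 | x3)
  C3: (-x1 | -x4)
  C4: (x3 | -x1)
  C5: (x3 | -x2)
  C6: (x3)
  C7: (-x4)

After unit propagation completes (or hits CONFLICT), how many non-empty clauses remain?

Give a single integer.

unit clause [3] forces x3=T; simplify:
  satisfied 5 clause(s); 2 remain; assigned so far: [3]
unit clause [-4] forces x4=F; simplify:
  satisfied 2 clause(s); 0 remain; assigned so far: [3, 4]

Answer: 0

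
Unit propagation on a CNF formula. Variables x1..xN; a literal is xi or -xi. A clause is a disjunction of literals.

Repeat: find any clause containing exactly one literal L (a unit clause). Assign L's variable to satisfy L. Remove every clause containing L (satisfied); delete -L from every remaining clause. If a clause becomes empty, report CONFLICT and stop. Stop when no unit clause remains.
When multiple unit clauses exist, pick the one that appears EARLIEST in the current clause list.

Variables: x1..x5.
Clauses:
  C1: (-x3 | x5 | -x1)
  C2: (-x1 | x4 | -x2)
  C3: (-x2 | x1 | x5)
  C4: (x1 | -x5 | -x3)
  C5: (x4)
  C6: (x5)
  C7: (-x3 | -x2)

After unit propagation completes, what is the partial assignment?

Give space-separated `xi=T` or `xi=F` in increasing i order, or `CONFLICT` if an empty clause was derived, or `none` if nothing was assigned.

Answer: x4=T x5=T

Derivation:
unit clause [4] forces x4=T; simplify:
  satisfied 2 clause(s); 5 remain; assigned so far: [4]
unit clause [5] forces x5=T; simplify:
  drop -5 from [1, -5, -3] -> [1, -3]
  satisfied 3 clause(s); 2 remain; assigned so far: [4, 5]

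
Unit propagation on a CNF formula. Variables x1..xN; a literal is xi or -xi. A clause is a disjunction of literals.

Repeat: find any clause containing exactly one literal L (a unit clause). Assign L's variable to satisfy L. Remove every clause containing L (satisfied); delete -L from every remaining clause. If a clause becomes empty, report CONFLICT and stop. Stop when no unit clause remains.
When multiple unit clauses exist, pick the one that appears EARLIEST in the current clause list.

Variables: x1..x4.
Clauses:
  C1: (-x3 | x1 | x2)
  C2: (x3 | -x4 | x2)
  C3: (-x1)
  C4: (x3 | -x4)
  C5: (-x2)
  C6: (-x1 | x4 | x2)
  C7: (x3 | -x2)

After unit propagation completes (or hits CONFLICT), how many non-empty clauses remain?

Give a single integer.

unit clause [-1] forces x1=F; simplify:
  drop 1 from [-3, 1, 2] -> [-3, 2]
  satisfied 2 clause(s); 5 remain; assigned so far: [1]
unit clause [-2] forces x2=F; simplify:
  drop 2 from [-3, 2] -> [-3]
  drop 2 from [3, -4, 2] -> [3, -4]
  satisfied 2 clause(s); 3 remain; assigned so far: [1, 2]
unit clause [-3] forces x3=F; simplify:
  drop 3 from [3, -4] -> [-4]
  drop 3 from [3, -4] -> [-4]
  satisfied 1 clause(s); 2 remain; assigned so far: [1, 2, 3]
unit clause [-4] forces x4=F; simplify:
  satisfied 2 clause(s); 0 remain; assigned so far: [1, 2, 3, 4]

Answer: 0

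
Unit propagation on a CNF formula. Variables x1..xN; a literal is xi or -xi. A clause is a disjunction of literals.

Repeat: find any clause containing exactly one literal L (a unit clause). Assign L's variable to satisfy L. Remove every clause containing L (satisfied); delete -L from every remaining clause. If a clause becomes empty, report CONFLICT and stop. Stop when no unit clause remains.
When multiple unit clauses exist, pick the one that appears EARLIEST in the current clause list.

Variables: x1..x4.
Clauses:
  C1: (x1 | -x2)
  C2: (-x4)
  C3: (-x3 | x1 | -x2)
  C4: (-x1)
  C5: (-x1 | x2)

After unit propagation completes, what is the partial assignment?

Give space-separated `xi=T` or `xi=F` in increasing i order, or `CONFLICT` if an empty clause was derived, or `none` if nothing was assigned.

unit clause [-4] forces x4=F; simplify:
  satisfied 1 clause(s); 4 remain; assigned so far: [4]
unit clause [-1] forces x1=F; simplify:
  drop 1 from [1, -2] -> [-2]
  drop 1 from [-3, 1, -2] -> [-3, -2]
  satisfied 2 clause(s); 2 remain; assigned so far: [1, 4]
unit clause [-2] forces x2=F; simplify:
  satisfied 2 clause(s); 0 remain; assigned so far: [1, 2, 4]

Answer: x1=F x2=F x4=F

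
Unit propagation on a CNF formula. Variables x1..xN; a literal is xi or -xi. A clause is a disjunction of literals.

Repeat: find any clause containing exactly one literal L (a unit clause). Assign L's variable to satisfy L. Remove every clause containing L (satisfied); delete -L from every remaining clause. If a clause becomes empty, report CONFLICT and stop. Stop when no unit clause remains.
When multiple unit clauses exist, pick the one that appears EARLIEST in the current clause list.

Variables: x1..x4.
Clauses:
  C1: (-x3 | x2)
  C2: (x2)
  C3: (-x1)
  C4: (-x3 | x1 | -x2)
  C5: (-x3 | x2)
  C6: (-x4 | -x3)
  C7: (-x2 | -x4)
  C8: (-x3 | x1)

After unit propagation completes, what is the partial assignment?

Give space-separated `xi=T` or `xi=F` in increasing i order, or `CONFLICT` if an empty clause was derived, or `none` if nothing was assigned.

Answer: x1=F x2=T x3=F x4=F

Derivation:
unit clause [2] forces x2=T; simplify:
  drop -2 from [-3, 1, -2] -> [-3, 1]
  drop -2 from [-2, -4] -> [-4]
  satisfied 3 clause(s); 5 remain; assigned so far: [2]
unit clause [-1] forces x1=F; simplify:
  drop 1 from [-3, 1] -> [-3]
  drop 1 from [-3, 1] -> [-3]
  satisfied 1 clause(s); 4 remain; assigned so far: [1, 2]
unit clause [-3] forces x3=F; simplify:
  satisfied 3 clause(s); 1 remain; assigned so far: [1, 2, 3]
unit clause [-4] forces x4=F; simplify:
  satisfied 1 clause(s); 0 remain; assigned so far: [1, 2, 3, 4]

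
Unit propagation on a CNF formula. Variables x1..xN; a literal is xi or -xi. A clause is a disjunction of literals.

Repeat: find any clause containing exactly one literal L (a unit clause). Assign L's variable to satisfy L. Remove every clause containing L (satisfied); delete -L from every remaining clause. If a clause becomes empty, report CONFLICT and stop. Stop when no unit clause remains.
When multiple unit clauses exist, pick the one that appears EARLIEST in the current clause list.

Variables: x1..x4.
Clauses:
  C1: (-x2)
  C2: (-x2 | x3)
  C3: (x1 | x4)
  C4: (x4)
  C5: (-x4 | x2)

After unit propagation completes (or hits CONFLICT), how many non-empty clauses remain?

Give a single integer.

Answer: 0

Derivation:
unit clause [-2] forces x2=F; simplify:
  drop 2 from [-4, 2] -> [-4]
  satisfied 2 clause(s); 3 remain; assigned so far: [2]
unit clause [4] forces x4=T; simplify:
  drop -4 from [-4] -> [] (empty!)
  satisfied 2 clause(s); 1 remain; assigned so far: [2, 4]
CONFLICT (empty clause)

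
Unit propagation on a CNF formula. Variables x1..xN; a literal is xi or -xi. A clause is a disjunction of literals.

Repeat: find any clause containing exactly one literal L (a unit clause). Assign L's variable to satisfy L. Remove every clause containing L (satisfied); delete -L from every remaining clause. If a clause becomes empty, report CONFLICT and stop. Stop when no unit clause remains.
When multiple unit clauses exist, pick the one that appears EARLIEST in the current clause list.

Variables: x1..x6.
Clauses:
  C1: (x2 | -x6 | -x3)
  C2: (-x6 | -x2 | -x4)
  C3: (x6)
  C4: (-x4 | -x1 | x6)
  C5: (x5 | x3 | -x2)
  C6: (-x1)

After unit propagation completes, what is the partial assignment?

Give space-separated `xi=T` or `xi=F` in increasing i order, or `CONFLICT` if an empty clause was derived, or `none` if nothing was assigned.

Answer: x1=F x6=T

Derivation:
unit clause [6] forces x6=T; simplify:
  drop -6 from [2, -6, -3] -> [2, -3]
  drop -6 from [-6, -2, -4] -> [-2, -4]
  satisfied 2 clause(s); 4 remain; assigned so far: [6]
unit clause [-1] forces x1=F; simplify:
  satisfied 1 clause(s); 3 remain; assigned so far: [1, 6]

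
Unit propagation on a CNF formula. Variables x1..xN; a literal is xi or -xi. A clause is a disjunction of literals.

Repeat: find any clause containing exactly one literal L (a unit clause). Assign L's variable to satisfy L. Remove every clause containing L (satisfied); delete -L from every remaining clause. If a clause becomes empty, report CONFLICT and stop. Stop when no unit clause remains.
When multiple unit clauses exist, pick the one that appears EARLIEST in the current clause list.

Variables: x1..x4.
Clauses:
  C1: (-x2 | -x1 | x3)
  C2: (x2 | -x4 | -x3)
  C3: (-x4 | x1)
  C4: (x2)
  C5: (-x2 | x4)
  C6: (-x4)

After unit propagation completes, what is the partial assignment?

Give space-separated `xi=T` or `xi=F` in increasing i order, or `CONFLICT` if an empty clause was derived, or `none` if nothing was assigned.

unit clause [2] forces x2=T; simplify:
  drop -2 from [-2, -1, 3] -> [-1, 3]
  drop -2 from [-2, 4] -> [4]
  satisfied 2 clause(s); 4 remain; assigned so far: [2]
unit clause [4] forces x4=T; simplify:
  drop -4 from [-4, 1] -> [1]
  drop -4 from [-4] -> [] (empty!)
  satisfied 1 clause(s); 3 remain; assigned so far: [2, 4]
CONFLICT (empty clause)

Answer: CONFLICT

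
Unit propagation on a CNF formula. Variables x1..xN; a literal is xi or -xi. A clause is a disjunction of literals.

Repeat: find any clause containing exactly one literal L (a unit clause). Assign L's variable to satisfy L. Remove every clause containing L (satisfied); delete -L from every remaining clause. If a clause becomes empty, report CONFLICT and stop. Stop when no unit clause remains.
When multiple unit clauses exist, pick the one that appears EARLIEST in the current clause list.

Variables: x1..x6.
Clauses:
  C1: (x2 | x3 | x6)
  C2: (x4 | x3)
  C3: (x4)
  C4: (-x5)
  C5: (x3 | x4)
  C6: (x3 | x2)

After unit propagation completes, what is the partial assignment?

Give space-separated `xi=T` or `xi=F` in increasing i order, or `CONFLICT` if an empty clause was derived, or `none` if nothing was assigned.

Answer: x4=T x5=F

Derivation:
unit clause [4] forces x4=T; simplify:
  satisfied 3 clause(s); 3 remain; assigned so far: [4]
unit clause [-5] forces x5=F; simplify:
  satisfied 1 clause(s); 2 remain; assigned so far: [4, 5]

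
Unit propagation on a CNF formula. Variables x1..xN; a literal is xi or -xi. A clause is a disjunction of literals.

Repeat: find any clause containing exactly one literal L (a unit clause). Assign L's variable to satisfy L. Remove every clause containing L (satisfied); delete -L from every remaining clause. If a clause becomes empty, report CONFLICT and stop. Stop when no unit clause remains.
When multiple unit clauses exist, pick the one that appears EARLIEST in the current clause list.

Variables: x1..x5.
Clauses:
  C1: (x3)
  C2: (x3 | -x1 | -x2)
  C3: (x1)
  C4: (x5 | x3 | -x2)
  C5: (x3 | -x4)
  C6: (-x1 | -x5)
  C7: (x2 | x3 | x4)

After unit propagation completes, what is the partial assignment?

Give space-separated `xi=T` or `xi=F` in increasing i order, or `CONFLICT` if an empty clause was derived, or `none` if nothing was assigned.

unit clause [3] forces x3=T; simplify:
  satisfied 5 clause(s); 2 remain; assigned so far: [3]
unit clause [1] forces x1=T; simplify:
  drop -1 from [-1, -5] -> [-5]
  satisfied 1 clause(s); 1 remain; assigned so far: [1, 3]
unit clause [-5] forces x5=F; simplify:
  satisfied 1 clause(s); 0 remain; assigned so far: [1, 3, 5]

Answer: x1=T x3=T x5=F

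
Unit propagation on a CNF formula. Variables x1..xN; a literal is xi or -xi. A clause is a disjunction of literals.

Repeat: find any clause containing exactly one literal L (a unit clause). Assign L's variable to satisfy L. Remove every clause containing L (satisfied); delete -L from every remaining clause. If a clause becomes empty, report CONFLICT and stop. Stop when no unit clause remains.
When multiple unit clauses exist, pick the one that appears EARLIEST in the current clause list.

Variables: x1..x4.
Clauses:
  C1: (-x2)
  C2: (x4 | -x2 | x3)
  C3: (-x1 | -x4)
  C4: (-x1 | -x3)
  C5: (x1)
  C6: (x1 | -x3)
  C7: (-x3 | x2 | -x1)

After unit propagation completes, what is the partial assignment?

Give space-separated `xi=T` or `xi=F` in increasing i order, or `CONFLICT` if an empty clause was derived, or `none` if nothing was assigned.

unit clause [-2] forces x2=F; simplify:
  drop 2 from [-3, 2, -1] -> [-3, -1]
  satisfied 2 clause(s); 5 remain; assigned so far: [2]
unit clause [1] forces x1=T; simplify:
  drop -1 from [-1, -4] -> [-4]
  drop -1 from [-1, -3] -> [-3]
  drop -1 from [-3, -1] -> [-3]
  satisfied 2 clause(s); 3 remain; assigned so far: [1, 2]
unit clause [-4] forces x4=F; simplify:
  satisfied 1 clause(s); 2 remain; assigned so far: [1, 2, 4]
unit clause [-3] forces x3=F; simplify:
  satisfied 2 clause(s); 0 remain; assigned so far: [1, 2, 3, 4]

Answer: x1=T x2=F x3=F x4=F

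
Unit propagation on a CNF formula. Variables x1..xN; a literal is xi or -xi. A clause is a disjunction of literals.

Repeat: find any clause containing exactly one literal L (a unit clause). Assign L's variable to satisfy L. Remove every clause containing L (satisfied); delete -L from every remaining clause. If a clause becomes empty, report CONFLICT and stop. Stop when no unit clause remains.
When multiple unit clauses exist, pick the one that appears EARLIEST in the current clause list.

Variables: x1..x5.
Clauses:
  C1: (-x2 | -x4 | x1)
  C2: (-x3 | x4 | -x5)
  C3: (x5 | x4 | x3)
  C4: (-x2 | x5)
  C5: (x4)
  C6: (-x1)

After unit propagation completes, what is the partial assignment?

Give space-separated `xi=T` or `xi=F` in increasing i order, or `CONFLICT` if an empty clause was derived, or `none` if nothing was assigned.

unit clause [4] forces x4=T; simplify:
  drop -4 from [-2, -4, 1] -> [-2, 1]
  satisfied 3 clause(s); 3 remain; assigned so far: [4]
unit clause [-1] forces x1=F; simplify:
  drop 1 from [-2, 1] -> [-2]
  satisfied 1 clause(s); 2 remain; assigned so far: [1, 4]
unit clause [-2] forces x2=F; simplify:
  satisfied 2 clause(s); 0 remain; assigned so far: [1, 2, 4]

Answer: x1=F x2=F x4=T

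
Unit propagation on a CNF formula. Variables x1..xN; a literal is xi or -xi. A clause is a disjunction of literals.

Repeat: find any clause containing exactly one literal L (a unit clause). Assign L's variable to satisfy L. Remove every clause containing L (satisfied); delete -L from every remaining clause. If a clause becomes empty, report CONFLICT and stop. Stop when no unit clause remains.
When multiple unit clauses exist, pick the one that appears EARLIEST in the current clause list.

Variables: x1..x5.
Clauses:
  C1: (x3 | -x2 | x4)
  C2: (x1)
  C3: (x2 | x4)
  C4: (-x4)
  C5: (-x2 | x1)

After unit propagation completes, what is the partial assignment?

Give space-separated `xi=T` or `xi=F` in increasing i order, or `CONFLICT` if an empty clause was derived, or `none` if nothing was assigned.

unit clause [1] forces x1=T; simplify:
  satisfied 2 clause(s); 3 remain; assigned so far: [1]
unit clause [-4] forces x4=F; simplify:
  drop 4 from [3, -2, 4] -> [3, -2]
  drop 4 from [2, 4] -> [2]
  satisfied 1 clause(s); 2 remain; assigned so far: [1, 4]
unit clause [2] forces x2=T; simplify:
  drop -2 from [3, -2] -> [3]
  satisfied 1 clause(s); 1 remain; assigned so far: [1, 2, 4]
unit clause [3] forces x3=T; simplify:
  satisfied 1 clause(s); 0 remain; assigned so far: [1, 2, 3, 4]

Answer: x1=T x2=T x3=T x4=F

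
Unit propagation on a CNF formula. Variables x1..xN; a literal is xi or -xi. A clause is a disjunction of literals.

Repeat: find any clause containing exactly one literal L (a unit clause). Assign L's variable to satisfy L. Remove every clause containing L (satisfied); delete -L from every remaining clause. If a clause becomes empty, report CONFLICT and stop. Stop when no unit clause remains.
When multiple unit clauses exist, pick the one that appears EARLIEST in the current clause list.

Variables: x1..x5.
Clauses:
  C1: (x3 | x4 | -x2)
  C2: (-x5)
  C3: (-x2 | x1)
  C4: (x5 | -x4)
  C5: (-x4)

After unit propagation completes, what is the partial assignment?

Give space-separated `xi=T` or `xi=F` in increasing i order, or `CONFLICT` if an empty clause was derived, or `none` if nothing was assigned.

unit clause [-5] forces x5=F; simplify:
  drop 5 from [5, -4] -> [-4]
  satisfied 1 clause(s); 4 remain; assigned so far: [5]
unit clause [-4] forces x4=F; simplify:
  drop 4 from [3, 4, -2] -> [3, -2]
  satisfied 2 clause(s); 2 remain; assigned so far: [4, 5]

Answer: x4=F x5=F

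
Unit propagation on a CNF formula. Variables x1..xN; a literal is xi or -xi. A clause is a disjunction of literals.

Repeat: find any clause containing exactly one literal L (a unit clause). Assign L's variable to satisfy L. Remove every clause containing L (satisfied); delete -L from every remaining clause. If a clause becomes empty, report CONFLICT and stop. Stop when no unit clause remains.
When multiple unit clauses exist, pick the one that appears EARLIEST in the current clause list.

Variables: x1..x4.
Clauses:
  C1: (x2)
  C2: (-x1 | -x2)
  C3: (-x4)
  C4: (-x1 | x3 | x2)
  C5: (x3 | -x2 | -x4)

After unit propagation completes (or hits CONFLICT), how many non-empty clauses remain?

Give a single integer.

unit clause [2] forces x2=T; simplify:
  drop -2 from [-1, -2] -> [-1]
  drop -2 from [3, -2, -4] -> [3, -4]
  satisfied 2 clause(s); 3 remain; assigned so far: [2]
unit clause [-1] forces x1=F; simplify:
  satisfied 1 clause(s); 2 remain; assigned so far: [1, 2]
unit clause [-4] forces x4=F; simplify:
  satisfied 2 clause(s); 0 remain; assigned so far: [1, 2, 4]

Answer: 0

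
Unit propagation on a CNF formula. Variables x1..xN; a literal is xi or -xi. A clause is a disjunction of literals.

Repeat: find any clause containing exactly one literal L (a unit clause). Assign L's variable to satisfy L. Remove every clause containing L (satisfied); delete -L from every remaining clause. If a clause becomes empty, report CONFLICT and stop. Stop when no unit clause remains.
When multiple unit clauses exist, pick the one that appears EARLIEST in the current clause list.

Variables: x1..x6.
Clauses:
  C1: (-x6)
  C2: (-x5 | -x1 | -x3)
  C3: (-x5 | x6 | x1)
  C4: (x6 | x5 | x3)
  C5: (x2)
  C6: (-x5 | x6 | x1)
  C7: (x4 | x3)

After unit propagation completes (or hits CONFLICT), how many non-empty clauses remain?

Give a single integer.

Answer: 5

Derivation:
unit clause [-6] forces x6=F; simplify:
  drop 6 from [-5, 6, 1] -> [-5, 1]
  drop 6 from [6, 5, 3] -> [5, 3]
  drop 6 from [-5, 6, 1] -> [-5, 1]
  satisfied 1 clause(s); 6 remain; assigned so far: [6]
unit clause [2] forces x2=T; simplify:
  satisfied 1 clause(s); 5 remain; assigned so far: [2, 6]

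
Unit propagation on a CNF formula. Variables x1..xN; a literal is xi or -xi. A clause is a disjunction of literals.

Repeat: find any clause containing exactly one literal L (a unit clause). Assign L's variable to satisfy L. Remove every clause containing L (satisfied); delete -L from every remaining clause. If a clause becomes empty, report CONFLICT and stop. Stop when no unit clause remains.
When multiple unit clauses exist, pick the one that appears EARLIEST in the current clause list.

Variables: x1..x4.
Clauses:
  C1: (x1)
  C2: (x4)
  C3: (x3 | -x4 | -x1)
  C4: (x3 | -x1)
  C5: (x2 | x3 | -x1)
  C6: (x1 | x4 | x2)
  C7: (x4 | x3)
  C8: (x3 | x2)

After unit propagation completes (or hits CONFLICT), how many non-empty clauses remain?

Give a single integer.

Answer: 0

Derivation:
unit clause [1] forces x1=T; simplify:
  drop -1 from [3, -4, -1] -> [3, -4]
  drop -1 from [3, -1] -> [3]
  drop -1 from [2, 3, -1] -> [2, 3]
  satisfied 2 clause(s); 6 remain; assigned so far: [1]
unit clause [4] forces x4=T; simplify:
  drop -4 from [3, -4] -> [3]
  satisfied 2 clause(s); 4 remain; assigned so far: [1, 4]
unit clause [3] forces x3=T; simplify:
  satisfied 4 clause(s); 0 remain; assigned so far: [1, 3, 4]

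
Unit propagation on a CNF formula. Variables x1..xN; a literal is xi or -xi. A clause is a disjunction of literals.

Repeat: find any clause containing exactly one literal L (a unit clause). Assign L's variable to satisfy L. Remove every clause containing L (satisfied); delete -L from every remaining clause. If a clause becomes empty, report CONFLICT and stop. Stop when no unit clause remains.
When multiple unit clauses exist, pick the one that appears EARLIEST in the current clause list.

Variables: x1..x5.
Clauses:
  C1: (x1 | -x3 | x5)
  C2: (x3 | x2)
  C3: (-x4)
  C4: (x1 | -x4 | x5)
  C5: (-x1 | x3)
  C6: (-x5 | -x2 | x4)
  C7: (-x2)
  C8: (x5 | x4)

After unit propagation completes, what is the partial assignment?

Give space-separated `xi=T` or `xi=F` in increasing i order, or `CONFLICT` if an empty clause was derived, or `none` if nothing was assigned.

Answer: x2=F x3=T x4=F x5=T

Derivation:
unit clause [-4] forces x4=F; simplify:
  drop 4 from [-5, -2, 4] -> [-5, -2]
  drop 4 from [5, 4] -> [5]
  satisfied 2 clause(s); 6 remain; assigned so far: [4]
unit clause [-2] forces x2=F; simplify:
  drop 2 from [3, 2] -> [3]
  satisfied 2 clause(s); 4 remain; assigned so far: [2, 4]
unit clause [3] forces x3=T; simplify:
  drop -3 from [1, -3, 5] -> [1, 5]
  satisfied 2 clause(s); 2 remain; assigned so far: [2, 3, 4]
unit clause [5] forces x5=T; simplify:
  satisfied 2 clause(s); 0 remain; assigned so far: [2, 3, 4, 5]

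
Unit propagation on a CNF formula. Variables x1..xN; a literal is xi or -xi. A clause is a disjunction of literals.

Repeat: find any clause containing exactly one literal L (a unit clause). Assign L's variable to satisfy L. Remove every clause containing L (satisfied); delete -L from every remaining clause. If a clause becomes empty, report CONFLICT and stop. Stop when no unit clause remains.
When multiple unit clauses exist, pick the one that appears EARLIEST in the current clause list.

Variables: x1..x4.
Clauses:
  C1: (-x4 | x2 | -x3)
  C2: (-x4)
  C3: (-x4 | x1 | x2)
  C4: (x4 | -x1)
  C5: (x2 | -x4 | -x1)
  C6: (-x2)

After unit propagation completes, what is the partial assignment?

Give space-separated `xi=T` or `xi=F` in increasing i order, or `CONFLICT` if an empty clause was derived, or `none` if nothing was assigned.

Answer: x1=F x2=F x4=F

Derivation:
unit clause [-4] forces x4=F; simplify:
  drop 4 from [4, -1] -> [-1]
  satisfied 4 clause(s); 2 remain; assigned so far: [4]
unit clause [-1] forces x1=F; simplify:
  satisfied 1 clause(s); 1 remain; assigned so far: [1, 4]
unit clause [-2] forces x2=F; simplify:
  satisfied 1 clause(s); 0 remain; assigned so far: [1, 2, 4]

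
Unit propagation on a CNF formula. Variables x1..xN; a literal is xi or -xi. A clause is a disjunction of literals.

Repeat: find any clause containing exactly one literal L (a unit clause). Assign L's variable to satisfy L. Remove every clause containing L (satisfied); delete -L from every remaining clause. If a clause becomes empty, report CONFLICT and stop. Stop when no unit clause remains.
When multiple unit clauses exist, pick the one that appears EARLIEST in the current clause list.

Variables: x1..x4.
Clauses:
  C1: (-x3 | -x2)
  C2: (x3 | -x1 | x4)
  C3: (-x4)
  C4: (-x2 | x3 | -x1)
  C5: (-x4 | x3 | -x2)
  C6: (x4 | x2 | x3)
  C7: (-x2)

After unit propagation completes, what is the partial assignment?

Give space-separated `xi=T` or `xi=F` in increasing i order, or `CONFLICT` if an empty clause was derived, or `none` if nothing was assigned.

Answer: x2=F x3=T x4=F

Derivation:
unit clause [-4] forces x4=F; simplify:
  drop 4 from [3, -1, 4] -> [3, -1]
  drop 4 from [4, 2, 3] -> [2, 3]
  satisfied 2 clause(s); 5 remain; assigned so far: [4]
unit clause [-2] forces x2=F; simplify:
  drop 2 from [2, 3] -> [3]
  satisfied 3 clause(s); 2 remain; assigned so far: [2, 4]
unit clause [3] forces x3=T; simplify:
  satisfied 2 clause(s); 0 remain; assigned so far: [2, 3, 4]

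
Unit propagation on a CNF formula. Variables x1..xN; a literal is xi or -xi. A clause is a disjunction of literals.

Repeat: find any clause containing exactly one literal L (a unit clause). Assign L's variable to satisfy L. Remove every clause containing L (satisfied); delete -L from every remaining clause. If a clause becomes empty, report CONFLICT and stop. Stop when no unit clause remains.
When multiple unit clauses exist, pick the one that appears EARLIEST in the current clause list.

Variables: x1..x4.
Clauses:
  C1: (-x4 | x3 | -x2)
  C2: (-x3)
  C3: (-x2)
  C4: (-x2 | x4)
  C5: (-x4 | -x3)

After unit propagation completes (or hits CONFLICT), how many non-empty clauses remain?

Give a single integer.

unit clause [-3] forces x3=F; simplify:
  drop 3 from [-4, 3, -2] -> [-4, -2]
  satisfied 2 clause(s); 3 remain; assigned so far: [3]
unit clause [-2] forces x2=F; simplify:
  satisfied 3 clause(s); 0 remain; assigned so far: [2, 3]

Answer: 0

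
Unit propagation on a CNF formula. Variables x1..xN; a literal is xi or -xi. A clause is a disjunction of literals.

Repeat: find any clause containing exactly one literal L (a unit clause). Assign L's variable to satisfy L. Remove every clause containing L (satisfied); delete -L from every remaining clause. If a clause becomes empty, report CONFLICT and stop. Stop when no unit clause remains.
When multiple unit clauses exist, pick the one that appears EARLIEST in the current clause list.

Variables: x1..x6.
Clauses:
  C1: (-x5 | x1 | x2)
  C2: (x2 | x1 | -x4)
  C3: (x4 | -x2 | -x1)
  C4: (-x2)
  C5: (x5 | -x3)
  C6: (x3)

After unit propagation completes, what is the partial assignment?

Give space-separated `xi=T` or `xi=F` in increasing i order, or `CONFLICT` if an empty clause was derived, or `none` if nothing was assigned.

unit clause [-2] forces x2=F; simplify:
  drop 2 from [-5, 1, 2] -> [-5, 1]
  drop 2 from [2, 1, -4] -> [1, -4]
  satisfied 2 clause(s); 4 remain; assigned so far: [2]
unit clause [3] forces x3=T; simplify:
  drop -3 from [5, -3] -> [5]
  satisfied 1 clause(s); 3 remain; assigned so far: [2, 3]
unit clause [5] forces x5=T; simplify:
  drop -5 from [-5, 1] -> [1]
  satisfied 1 clause(s); 2 remain; assigned so far: [2, 3, 5]
unit clause [1] forces x1=T; simplify:
  satisfied 2 clause(s); 0 remain; assigned so far: [1, 2, 3, 5]

Answer: x1=T x2=F x3=T x5=T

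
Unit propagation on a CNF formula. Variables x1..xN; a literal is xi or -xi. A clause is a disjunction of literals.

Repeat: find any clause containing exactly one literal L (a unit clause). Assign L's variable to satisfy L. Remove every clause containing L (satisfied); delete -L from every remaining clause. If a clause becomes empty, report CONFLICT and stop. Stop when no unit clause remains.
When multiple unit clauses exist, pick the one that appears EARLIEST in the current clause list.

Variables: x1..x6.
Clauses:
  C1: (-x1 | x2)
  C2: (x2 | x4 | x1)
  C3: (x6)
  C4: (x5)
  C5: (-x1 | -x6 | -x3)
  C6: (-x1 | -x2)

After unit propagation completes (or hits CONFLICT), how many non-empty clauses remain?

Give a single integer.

Answer: 4

Derivation:
unit clause [6] forces x6=T; simplify:
  drop -6 from [-1, -6, -3] -> [-1, -3]
  satisfied 1 clause(s); 5 remain; assigned so far: [6]
unit clause [5] forces x5=T; simplify:
  satisfied 1 clause(s); 4 remain; assigned so far: [5, 6]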